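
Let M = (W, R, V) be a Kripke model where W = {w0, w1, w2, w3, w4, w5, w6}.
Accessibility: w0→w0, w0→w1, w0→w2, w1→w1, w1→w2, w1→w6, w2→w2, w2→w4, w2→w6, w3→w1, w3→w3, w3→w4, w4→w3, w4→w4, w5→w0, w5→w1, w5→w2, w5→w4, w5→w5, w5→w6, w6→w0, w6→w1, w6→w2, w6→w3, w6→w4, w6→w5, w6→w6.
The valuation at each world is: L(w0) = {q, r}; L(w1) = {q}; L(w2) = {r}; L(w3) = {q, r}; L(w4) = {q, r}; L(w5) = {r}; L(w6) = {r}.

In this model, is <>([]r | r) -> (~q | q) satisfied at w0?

Recall that []ψ holds at a world iff ψ holds at every accessible world, and <>ψ holds iff ψ holds at some accessible world.
At w0: <>([]r | r) is true, ~q | q is true, so <>([]r | r) -> (~q | q) is true.
  At w0: <>([]r | r) requires []r | r at some successor in {w0, w1, w2}.
    []r | r holds at w0, so <>([]r | r) is true at w0.
      At w0: []r is false, r is true, so []r | r is true.

Yes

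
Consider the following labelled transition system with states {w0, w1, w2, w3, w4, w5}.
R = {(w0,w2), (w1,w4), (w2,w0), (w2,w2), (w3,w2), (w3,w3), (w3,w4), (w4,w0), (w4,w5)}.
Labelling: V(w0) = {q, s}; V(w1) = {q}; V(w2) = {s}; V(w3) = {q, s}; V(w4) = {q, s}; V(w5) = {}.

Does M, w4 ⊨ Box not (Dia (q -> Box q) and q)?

Recall that Box ψ holds at a world iff ψ holds at every accessible world, and Dia ψ holds iff ψ holds at some accessible world.
At w4: Box not (Dia (q -> Box q) and q) requires not (Dia (q -> Box q) and q) at every successor {w0, w5}.
  not (Dia (q -> Box q) and q) fails at w0, so Box not (Dia (q -> Box q) and q) is false at w4.
    At w0: Dia (q -> Box q) and q is true, so not (Dia (q -> Box q) and q) is false.
      At w0: Dia (q -> Box q) is true, q is true, so Dia (q -> Box q) and q is true.

No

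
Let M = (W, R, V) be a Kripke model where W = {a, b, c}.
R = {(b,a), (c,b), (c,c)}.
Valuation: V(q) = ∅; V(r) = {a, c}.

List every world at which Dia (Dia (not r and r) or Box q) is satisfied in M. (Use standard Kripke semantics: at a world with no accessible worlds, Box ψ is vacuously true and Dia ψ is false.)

Let φ = Dia (Dia (not r and r) or Box q). Evaluate φ at each world:
  a (successors ∅): φ is false.
  b (successors {a}): φ is true.
  c (successors {b, c}): φ is false.
For instance, at b:
  At b: Dia (Dia (not r and r) or Box q) requires Dia (not r and r) or Box q at some successor in {a}.
    Dia (not r and r) or Box q holds at a, so Dia (Dia (not r and r) or Box q) is true at b.
      At a: Dia (not r and r) is false, Box q is true, so Dia (not r and r) or Box q is true.
Satisfying worlds: {b}

b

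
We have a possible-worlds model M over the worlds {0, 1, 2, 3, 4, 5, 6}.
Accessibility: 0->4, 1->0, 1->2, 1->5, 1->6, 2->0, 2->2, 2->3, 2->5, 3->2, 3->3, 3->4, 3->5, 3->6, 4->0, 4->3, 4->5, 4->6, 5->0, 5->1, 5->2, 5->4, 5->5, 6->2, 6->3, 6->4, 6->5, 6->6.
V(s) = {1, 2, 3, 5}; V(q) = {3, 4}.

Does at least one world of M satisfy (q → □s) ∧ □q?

Yes

Let φ = (q → □s) ∧ □q. Evaluate φ at each world:
  0 (successors {4}): φ is true.
  1 (successors {0, 2, 5, 6}): φ is false.
  2 (successors {0, 2, 3, 5}): φ is false.
  3 (successors {2, 3, 4, 5, 6}): φ is false.
  4 (successors {0, 3, 5, 6}): φ is false.
  5 (successors {0, 1, 2, 4, 5}): φ is false.
  6 (successors {2, 3, 4, 5, 6}): φ is false.
Detail at 0 (witness):
  At 0: q → □s is true, □q is true, so (q → □s) ∧ □q is true.
    At 0: q is false, □s is false, so q → □s is true.
      At 0: □s requires s at every successor {4}.
        s fails at 4, so □s is false at 0.
    At 0: □q requires q at every successor {4}.
      At 4: q is true.
    So □q is true at 0.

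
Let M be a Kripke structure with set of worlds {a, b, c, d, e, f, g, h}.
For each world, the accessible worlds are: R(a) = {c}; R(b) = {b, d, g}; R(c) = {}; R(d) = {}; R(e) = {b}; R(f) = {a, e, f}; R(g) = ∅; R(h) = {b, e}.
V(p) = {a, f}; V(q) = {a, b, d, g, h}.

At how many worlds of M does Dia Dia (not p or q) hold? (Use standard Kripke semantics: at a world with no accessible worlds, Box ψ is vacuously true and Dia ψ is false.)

Recall that Dia ψ holds at a world iff ψ holds at some accessible world.
Let φ = Dia Dia (not p or q). Evaluate φ at each world:
  a (successors {c}): φ is false.
  b (successors {b, d, g}): φ is true.
  c (successors ∅): φ is false.
  d (successors ∅): φ is false.
  e (successors {b}): φ is true.
  f (successors {a, e, f}): φ is true.
  g (successors ∅): φ is false.
  h (successors {b, e}): φ is true.
For instance, at a:
  At a: Dia Dia (not p or q) requires Dia (not p or q) at some successor in {c}.
    At c: Dia (not p or q) is false.
  So Dia Dia (not p or q) is false at a.
Satisfying worlds: {b, e, f, h}

4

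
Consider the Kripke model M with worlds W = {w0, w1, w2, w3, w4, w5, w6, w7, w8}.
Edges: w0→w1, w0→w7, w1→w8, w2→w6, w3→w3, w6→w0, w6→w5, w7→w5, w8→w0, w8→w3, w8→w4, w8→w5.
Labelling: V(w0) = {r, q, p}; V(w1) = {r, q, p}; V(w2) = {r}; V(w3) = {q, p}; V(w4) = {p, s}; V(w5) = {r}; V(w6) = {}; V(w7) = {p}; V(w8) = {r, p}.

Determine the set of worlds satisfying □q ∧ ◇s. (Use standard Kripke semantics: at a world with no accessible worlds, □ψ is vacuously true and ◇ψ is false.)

Let φ = □q ∧ ◇s. Evaluate φ at each world:
  w0 (successors {w1, w7}): φ is false.
  w1 (successors {w8}): φ is false.
  w2 (successors {w6}): φ is false.
  w3 (successors {w3}): φ is false.
  w4 (successors ∅): φ is false.
  w5 (successors ∅): φ is false.
  w6 (successors {w0, w5}): φ is false.
  w7 (successors {w5}): φ is false.
  w8 (successors {w0, w3, w4, w5}): φ is false.
For instance, at w6:
  At w6: □q is false, ◇s is false, so □q ∧ ◇s is false.
    At w6: □q requires q at every successor {w0, w5}.
      q fails at w5, so □q is false at w6.
    At w6: ◇s requires s at some successor in {w0, w5}.
      At w0: s is false.
      At w5: s is false.
    So ◇s is false at w6.
Satisfying worlds: none.

none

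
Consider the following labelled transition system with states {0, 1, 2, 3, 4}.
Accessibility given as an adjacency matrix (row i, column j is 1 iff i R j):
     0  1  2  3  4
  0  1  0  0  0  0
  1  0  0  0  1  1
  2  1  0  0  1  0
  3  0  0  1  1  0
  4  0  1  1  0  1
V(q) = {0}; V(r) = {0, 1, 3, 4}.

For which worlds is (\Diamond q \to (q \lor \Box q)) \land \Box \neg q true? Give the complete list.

Recall that \Box ψ holds at a world iff ψ holds at every accessible world, and \Diamond ψ holds iff ψ holds at some accessible world.
Let φ = (\Diamond q \to (q \lor \Box q)) \land \Box \neg q. Evaluate φ at each world:
  0 (successors {0}): φ is false.
  1 (successors {3, 4}): φ is true.
  2 (successors {0, 3}): φ is false.
  3 (successors {2, 3}): φ is true.
  4 (successors {1, 2, 4}): φ is true.
For instance, at 4:
  At 4: \Diamond q \to (q \lor \Box q) is true, \Box \neg q is true, so (\Diamond q \to (q \lor \Box q)) \land \Box \neg q is true.
    At 4: \Diamond q is false, q \lor \Box q is false, so \Diamond q \to (q \lor \Box q) is true.
      At 4: \Diamond q requires q at some successor in {1, 2, 4}.
        At 1: q is false.
        At 2: q is false.
        At 4: q is false.
      So \Diamond q is false at 4.
      At 4: q is false, \Box q is false, so q \lor \Box q is false.
    At 4: \Box \neg q requires \neg q at every successor {1, 2, 4}.
      At 1: \neg q is true.
      At 2: \neg q is true.
      At 4: \neg q is true.
    So \Box \neg q is true at 4.
Satisfying worlds: {1, 3, 4}

1, 3, 4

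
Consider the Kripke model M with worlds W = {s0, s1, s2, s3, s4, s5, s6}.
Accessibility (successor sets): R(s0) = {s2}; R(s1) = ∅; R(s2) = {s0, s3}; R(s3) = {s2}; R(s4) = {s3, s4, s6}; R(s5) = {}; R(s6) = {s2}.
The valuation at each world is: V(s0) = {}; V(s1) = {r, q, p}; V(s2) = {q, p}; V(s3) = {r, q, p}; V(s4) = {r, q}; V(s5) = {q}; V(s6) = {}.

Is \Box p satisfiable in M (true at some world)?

Let φ = \Box p. Evaluate φ at each world:
  s0 (successors {s2}): φ is true.
  s1 (successors ∅): φ is true.
  s2 (successors {s0, s3}): φ is false.
  s3 (successors {s2}): φ is true.
  s4 (successors {s3, s4, s6}): φ is false.
  s5 (successors ∅): φ is true.
  s6 (successors {s2}): φ is true.
Detail at s0 (witness):
  At s0: \Box p requires p at every successor {s2}.
    At s2: p is true.
  So \Box p is true at s0.

Yes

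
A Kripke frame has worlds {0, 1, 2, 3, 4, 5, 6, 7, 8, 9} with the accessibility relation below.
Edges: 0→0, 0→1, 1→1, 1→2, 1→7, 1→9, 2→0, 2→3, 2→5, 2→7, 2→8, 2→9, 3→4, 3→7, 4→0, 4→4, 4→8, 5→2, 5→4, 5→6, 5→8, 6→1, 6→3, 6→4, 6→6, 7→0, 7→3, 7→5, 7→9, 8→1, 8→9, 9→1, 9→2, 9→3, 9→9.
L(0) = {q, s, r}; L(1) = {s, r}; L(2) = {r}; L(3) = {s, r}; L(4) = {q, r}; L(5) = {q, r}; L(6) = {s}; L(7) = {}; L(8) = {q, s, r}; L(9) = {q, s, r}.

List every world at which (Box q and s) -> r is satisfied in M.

Let φ = (Box q and s) -> r. Evaluate φ at each world:
  0 (successors {0, 1}): φ is true.
  1 (successors {1, 2, 7, 9}): φ is true.
  2 (successors {0, 3, 5, 7, 8, 9}): φ is true.
  3 (successors {4, 7}): φ is true.
  4 (successors {0, 4, 8}): φ is true.
  5 (successors {2, 4, 6, 8}): φ is true.
  6 (successors {1, 3, 4, 6}): φ is true.
  7 (successors {0, 3, 5, 9}): φ is true.
  8 (successors {1, 9}): φ is true.
  9 (successors {1, 2, 3, 9}): φ is true.
For instance, at 2:
  At 2: Box q and s is false, r is true, so (Box q and s) -> r is true.
    At 2: Box q is false, s is false, so Box q and s is false.
      At 2: Box q requires q at every successor {0, 3, 5, 7, 8, 9}.
        q fails at 3, so Box q is false at 2.
Satisfying worlds: {0, 1, 2, 3, 4, 5, 6, 7, 8, 9}

0, 1, 2, 3, 4, 5, 6, 7, 8, 9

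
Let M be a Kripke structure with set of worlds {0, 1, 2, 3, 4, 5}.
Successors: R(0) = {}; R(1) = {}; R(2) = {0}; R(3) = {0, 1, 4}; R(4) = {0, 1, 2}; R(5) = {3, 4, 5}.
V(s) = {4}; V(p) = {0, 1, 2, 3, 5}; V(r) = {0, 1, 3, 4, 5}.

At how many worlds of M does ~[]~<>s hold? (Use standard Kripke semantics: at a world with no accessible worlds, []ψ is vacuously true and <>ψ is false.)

Recall that []ψ holds at a world iff ψ holds at every accessible world, and <>ψ holds iff ψ holds at some accessible world.
Let φ = ~[]~<>s. Evaluate φ at each world:
  0 (successors ∅): φ is false.
  1 (successors ∅): φ is false.
  2 (successors {0}): φ is false.
  3 (successors {0, 1, 4}): φ is false.
  4 (successors {0, 1, 2}): φ is false.
  5 (successors {3, 4, 5}): φ is true.
For instance, at 5:
  At 5: []~<>s is false, so ~[]~<>s is true.
    At 5: []~<>s requires ~<>s at every successor {3, 4, 5}.
      ~<>s fails at 3, so []~<>s is false at 5.
Satisfying worlds: {5}

1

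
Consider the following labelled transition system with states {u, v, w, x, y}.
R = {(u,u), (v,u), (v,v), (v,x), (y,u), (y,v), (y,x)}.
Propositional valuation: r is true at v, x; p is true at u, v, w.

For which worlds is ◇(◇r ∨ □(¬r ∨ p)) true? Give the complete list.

Let φ = ◇(◇r ∨ □(¬r ∨ p)). Evaluate φ at each world:
  u (successors {u}): φ is true.
  v (successors {u, v, x}): φ is true.
  w (successors ∅): φ is false.
  x (successors ∅): φ is false.
  y (successors {u, v, x}): φ is true.
For instance, at u:
  At u: ◇(◇r ∨ □(¬r ∨ p)) requires ◇r ∨ □(¬r ∨ p) at some successor in {u}.
    ◇r ∨ □(¬r ∨ p) holds at u, so ◇(◇r ∨ □(¬r ∨ p)) is true at u.
      At u: ◇r is false, □(¬r ∨ p) is true, so ◇r ∨ □(¬r ∨ p) is true.
Satisfying worlds: {u, v, y}

u, v, y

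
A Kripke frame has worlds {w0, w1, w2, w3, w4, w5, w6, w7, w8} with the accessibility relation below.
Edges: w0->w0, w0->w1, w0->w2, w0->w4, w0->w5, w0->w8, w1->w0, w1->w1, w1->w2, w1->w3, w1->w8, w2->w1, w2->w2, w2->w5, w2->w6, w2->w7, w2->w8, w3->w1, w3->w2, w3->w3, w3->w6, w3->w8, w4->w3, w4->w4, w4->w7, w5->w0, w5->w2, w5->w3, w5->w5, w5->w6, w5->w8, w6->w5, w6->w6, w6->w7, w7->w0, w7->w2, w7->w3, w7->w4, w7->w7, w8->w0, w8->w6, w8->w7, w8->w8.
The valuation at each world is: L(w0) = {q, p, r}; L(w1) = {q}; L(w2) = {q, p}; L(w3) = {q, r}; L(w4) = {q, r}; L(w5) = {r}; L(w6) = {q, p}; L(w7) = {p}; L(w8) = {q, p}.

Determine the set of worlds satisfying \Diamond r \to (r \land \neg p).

Recall that \Diamond ψ holds at a world iff ψ holds at some accessible world.
Let φ = \Diamond r \to (r \land \neg p). Evaluate φ at each world:
  w0 (successors {w0, w1, w2, w4, w5, w8}): φ is false.
  w1 (successors {w0, w1, w2, w3, w8}): φ is false.
  w2 (successors {w1, w2, w5, w6, w7, w8}): φ is false.
  w3 (successors {w1, w2, w3, w6, w8}): φ is true.
  w4 (successors {w3, w4, w7}): φ is true.
  w5 (successors {w0, w2, w3, w5, w6, w8}): φ is true.
  w6 (successors {w5, w6, w7}): φ is false.
  w7 (successors {w0, w2, w3, w4, w7}): φ is false.
  w8 (successors {w0, w6, w7, w8}): φ is false.
For instance, at w1:
  At w1: \Diamond r is true, r \land \neg p is false, so \Diamond r \to (r \land \neg p) is false.
    At w1: \Diamond r requires r at some successor in {w0, w1, w2, w3, w8}.
      r holds at w0, so \Diamond r is true at w1.
Satisfying worlds: {w3, w4, w5}

w3, w4, w5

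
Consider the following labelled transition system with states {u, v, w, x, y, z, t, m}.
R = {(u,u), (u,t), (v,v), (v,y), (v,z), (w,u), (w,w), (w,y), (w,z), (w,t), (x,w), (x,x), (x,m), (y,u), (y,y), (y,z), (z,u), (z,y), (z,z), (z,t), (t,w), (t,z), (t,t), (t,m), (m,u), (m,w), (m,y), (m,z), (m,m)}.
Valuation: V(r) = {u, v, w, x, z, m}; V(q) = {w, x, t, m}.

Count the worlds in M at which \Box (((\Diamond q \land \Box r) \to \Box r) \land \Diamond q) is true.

Let φ = \Box (((\Diamond q \land \Box r) \to \Box r) \land \Diamond q). Evaluate φ at each world:
  u (successors {u, t}): φ is true.
  v (successors {v, y, z}): φ is false.
  w (successors {u, w, y, z, t}): φ is false.
  x (successors {w, x, m}): φ is true.
  y (successors {u, y, z}): φ is false.
  z (successors {u, y, z, t}): φ is false.
  t (successors {w, z, t, m}): φ is true.
  m (successors {u, w, y, z, m}): φ is false.
For instance, at u:
  At u: \Box (((\Diamond q \land \Box r) \to \Box r) \land \Diamond q) requires ((\Diamond q \land \Box r) \to \Box r) \land \Diamond q at every successor {u, t}.
      At u: (\Diamond q \land \Box r) \to \Box r is true, \Diamond q is true, so ((\Diamond q \land \Box r) \to \Box r) \land \Diamond q is true.
      At t: (\Diamond q \land \Box r) \to \Box r is true, \Diamond q is true, so ((\Diamond q \land \Box r) \to \Box r) \land \Diamond q is true.
  So \Box (((\Diamond q \land \Box r) \to \Box r) \land \Diamond q) is true at u.
Satisfying worlds: {u, x, t}

3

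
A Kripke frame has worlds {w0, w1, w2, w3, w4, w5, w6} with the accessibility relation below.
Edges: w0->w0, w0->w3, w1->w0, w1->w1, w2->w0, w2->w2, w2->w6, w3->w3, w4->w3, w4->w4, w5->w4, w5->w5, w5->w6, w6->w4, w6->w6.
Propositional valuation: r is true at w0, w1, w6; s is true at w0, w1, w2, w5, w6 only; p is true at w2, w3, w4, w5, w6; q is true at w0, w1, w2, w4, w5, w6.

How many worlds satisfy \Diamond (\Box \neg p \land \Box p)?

Let φ = \Diamond (\Box \neg p \land \Box p). Evaluate φ at each world:
  w0 (successors {w0, w3}): φ is false.
  w1 (successors {w0, w1}): φ is false.
  w2 (successors {w0, w2, w6}): φ is false.
  w3 (successors {w3}): φ is false.
  w4 (successors {w3, w4}): φ is false.
  w5 (successors {w4, w5, w6}): φ is false.
  w6 (successors {w4, w6}): φ is false.
For instance, at w3:
  At w3: \Diamond (\Box \neg p \land \Box p) requires \Box \neg p \land \Box p at some successor in {w3}.
    At w3: \Box \neg p \land \Box p is false.
  So \Diamond (\Box \neg p \land \Box p) is false at w3.
Satisfying worlds: none.

0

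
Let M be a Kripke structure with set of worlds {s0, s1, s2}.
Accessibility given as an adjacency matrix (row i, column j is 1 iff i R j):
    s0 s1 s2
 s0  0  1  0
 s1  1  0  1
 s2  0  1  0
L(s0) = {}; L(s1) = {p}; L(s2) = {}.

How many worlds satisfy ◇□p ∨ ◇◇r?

1

Let φ = ◇□p ∨ ◇◇r. Evaluate φ at each world:
  s0 (successors {s1}): φ is false.
  s1 (successors {s0, s2}): φ is true.
  s2 (successors {s1}): φ is false.
For instance, at s2:
  At s2: ◇□p is false, ◇◇r is false, so ◇□p ∨ ◇◇r is false.
    At s2: ◇□p requires □p at some successor in {s1}.
      At s1: □p is false.
    So ◇□p is false at s2.
    At s2: ◇◇r requires ◇r at some successor in {s1}.
      At s1: ◇r is false.
    So ◇◇r is false at s2.
Satisfying worlds: {s1}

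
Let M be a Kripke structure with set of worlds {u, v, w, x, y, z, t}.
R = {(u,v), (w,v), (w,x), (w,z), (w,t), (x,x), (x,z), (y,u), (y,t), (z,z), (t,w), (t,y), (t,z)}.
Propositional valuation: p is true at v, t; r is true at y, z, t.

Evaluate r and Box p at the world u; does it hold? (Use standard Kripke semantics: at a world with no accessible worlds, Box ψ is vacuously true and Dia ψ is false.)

Recall that Box ψ holds at a world iff ψ holds at every accessible world, and Dia ψ holds iff ψ holds at some accessible world.
At u: r is false, Box p is true, so r and Box p is false.
  At u: Box p requires p at every successor {v}.
    At v: p is true.
  So Box p is true at u.

No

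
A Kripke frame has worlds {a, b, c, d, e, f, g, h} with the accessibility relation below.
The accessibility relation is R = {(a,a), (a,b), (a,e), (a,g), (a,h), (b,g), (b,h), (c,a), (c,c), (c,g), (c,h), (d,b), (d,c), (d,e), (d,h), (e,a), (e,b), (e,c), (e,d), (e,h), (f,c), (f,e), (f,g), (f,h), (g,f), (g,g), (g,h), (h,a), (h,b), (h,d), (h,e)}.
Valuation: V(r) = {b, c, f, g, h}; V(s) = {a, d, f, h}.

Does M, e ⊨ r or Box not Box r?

No

Recall that Box ψ holds at a world iff ψ holds at every accessible world, and Dia ψ holds iff ψ holds at some accessible world.
At e: r is false, Box not Box r is false, so r or Box not Box r is false.
  At e: Box not Box r requires not Box r at every successor {a, b, c, d, h}.
    not Box r fails at b, so Box not Box r is false at e.
      At b: Box r is true, so not Box r is false.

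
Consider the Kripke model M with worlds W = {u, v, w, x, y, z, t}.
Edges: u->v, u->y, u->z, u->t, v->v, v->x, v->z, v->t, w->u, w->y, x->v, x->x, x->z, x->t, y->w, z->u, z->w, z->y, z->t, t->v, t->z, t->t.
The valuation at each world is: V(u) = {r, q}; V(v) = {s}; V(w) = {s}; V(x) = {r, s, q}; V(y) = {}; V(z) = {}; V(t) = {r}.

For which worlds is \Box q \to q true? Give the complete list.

Let φ = \Box q \to q. Evaluate φ at each world:
  u (successors {v, y, z, t}): φ is true.
  v (successors {v, x, z, t}): φ is true.
  w (successors {u, y}): φ is true.
  x (successors {v, x, z, t}): φ is true.
  y (successors {w}): φ is true.
  z (successors {u, w, y, t}): φ is true.
  t (successors {v, z, t}): φ is true.
For instance, at t:
  At t: \Box q is false, q is false, so \Box q \to q is true.
    At t: \Box q requires q at every successor {v, z, t}.
      q fails at v, so \Box q is false at t.
Satisfying worlds: {u, v, w, x, y, z, t}

u, v, w, x, y, z, t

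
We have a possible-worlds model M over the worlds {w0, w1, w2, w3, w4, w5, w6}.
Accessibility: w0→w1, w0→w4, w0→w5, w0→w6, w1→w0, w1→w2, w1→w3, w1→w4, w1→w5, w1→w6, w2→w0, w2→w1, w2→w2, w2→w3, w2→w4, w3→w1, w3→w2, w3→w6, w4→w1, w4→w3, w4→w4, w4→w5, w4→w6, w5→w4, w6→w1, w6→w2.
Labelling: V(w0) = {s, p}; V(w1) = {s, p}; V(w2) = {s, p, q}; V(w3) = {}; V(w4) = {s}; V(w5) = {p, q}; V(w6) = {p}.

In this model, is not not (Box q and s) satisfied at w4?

No

At w4: not (Box q and s) is true, so not not (Box q and s) is false.
  At w4: Box q and s is false, so not (Box q and s) is true.
    At w4: Box q is false, s is true, so Box q and s is false.
      At w4: Box q requires q at every successor {w1, w3, w4, w5, w6}.
        q fails at w1, so Box q is false at w4.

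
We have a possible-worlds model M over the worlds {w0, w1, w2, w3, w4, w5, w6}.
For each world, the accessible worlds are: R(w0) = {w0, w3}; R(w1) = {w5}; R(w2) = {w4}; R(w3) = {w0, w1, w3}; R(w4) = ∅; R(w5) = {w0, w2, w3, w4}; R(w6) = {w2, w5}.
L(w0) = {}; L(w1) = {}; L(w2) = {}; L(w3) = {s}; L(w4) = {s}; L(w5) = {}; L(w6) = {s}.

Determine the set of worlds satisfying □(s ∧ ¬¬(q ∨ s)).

Let φ = □(s ∧ ¬¬(q ∨ s)). Evaluate φ at each world:
  w0 (successors {w0, w3}): φ is false.
  w1 (successors {w5}): φ is false.
  w2 (successors {w4}): φ is true.
  w3 (successors {w0, w1, w3}): φ is false.
  w4 (successors ∅): φ is true.
  w5 (successors {w0, w2, w3, w4}): φ is false.
  w6 (successors {w2, w5}): φ is false.
For instance, at w2:
  At w2: □(s ∧ ¬¬(q ∨ s)) requires s ∧ ¬¬(q ∨ s) at every successor {w4}.
    At w4: s ∧ ¬¬(q ∨ s) is true.
  So □(s ∧ ¬¬(q ∨ s)) is true at w2.
Satisfying worlds: {w2, w4}

w2, w4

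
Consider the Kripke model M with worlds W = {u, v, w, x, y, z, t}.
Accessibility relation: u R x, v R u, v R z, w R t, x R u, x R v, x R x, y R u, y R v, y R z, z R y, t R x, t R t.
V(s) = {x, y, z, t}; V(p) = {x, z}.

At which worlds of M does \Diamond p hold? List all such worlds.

u, v, x, y, t

Let φ = \Diamond p. Evaluate φ at each world:
  u (successors {x}): φ is true.
  v (successors {u, z}): φ is true.
  w (successors {t}): φ is false.
  x (successors {u, v, x}): φ is true.
  y (successors {u, v, z}): φ is true.
  z (successors {y}): φ is false.
  t (successors {x, t}): φ is true.
For instance, at x:
  At x: \Diamond p requires p at some successor in {u, v, x}.
    p holds at x, so \Diamond p is true at x.
Satisfying worlds: {u, v, x, y, t}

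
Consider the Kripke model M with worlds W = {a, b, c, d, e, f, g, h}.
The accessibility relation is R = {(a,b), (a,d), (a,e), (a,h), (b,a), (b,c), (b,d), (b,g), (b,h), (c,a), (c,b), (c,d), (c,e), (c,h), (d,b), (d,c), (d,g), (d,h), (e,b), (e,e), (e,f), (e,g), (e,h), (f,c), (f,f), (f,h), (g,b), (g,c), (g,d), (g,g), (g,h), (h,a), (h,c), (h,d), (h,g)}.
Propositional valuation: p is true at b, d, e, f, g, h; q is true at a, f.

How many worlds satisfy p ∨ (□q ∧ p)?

6

Recall that □ψ holds at a world iff ψ holds at every accessible world, and ◇ψ holds iff ψ holds at some accessible world.
Let φ = p ∨ (□q ∧ p). Evaluate φ at each world:
  a (successors {b, d, e, h}): φ is false.
  b (successors {a, c, d, g, h}): φ is true.
  c (successors {a, b, d, e, h}): φ is false.
  d (successors {b, c, g, h}): φ is true.
  e (successors {b, e, f, g, h}): φ is true.
  f (successors {c, f, h}): φ is true.
  g (successors {b, c, d, g, h}): φ is true.
  h (successors {a, c, d, g}): φ is true.
For instance, at f:
  At f: p is true, □q ∧ p is false, so p ∨ (□q ∧ p) is true.
    At f: □q is false, p is true, so □q ∧ p is false.
      At f: □q requires q at every successor {c, f, h}.
        q fails at c, so □q is false at f.
Satisfying worlds: {b, d, e, f, g, h}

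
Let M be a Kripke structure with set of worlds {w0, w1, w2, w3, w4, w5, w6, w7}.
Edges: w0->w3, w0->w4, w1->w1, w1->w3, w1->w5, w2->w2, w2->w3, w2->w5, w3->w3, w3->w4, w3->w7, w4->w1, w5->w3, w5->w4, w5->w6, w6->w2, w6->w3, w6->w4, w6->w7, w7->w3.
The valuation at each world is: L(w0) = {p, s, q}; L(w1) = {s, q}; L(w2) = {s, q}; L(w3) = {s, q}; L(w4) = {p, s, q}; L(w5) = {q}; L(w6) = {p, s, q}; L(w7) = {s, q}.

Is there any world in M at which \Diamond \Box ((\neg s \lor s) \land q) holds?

Recall that \Box ψ holds at a world iff ψ holds at every accessible world, and \Diamond ψ holds iff ψ holds at some accessible world.
Let φ = \Diamond \Box ((\neg s \lor s) \land q). Evaluate φ at each world:
  w0 (successors {w3, w4}): φ is true.
  w1 (successors {w1, w3, w5}): φ is true.
  w2 (successors {w2, w3, w5}): φ is true.
  w3 (successors {w3, w4, w7}): φ is true.
  w4 (successors {w1}): φ is true.
  w5 (successors {w3, w4, w6}): φ is true.
  w6 (successors {w2, w3, w4, w7}): φ is true.
  w7 (successors {w3}): φ is true.
Detail at w0 (witness):
  At w0: \Diamond \Box ((\neg s \lor s) \land q) requires \Box ((\neg s \lor s) \land q) at some successor in {w3, w4}.
    \Box ((\neg s \lor s) \land q) holds at w3, so \Diamond \Box ((\neg s \lor s) \land q) is true at w0.
      At w3: \Box ((\neg s \lor s) \land q) requires (\neg s \lor s) \land q at every successor {w3, w4, w7}.
        At w3: (\neg s \lor s) \land q is true.
        At w4: (\neg s \lor s) \land q is true.
        At w7: (\neg s \lor s) \land q is true.
      So \Box ((\neg s \lor s) \land q) is true at w3.

Yes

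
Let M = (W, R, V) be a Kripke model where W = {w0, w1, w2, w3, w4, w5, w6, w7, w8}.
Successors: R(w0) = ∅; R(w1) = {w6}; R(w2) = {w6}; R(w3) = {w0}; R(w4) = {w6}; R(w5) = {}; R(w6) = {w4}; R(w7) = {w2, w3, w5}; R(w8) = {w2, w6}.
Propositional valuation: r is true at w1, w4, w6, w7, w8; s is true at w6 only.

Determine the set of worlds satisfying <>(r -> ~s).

w3, w6, w7, w8

Let φ = <>(r -> ~s). Evaluate φ at each world:
  w0 (successors ∅): φ is false.
  w1 (successors {w6}): φ is false.
  w2 (successors {w6}): φ is false.
  w3 (successors {w0}): φ is true.
  w4 (successors {w6}): φ is false.
  w5 (successors ∅): φ is false.
  w6 (successors {w4}): φ is true.
  w7 (successors {w2, w3, w5}): φ is true.
  w8 (successors {w2, w6}): φ is true.
For instance, at w4:
  At w4: <>(r -> ~s) requires r -> ~s at some successor in {w6}.
    At w6: r -> ~s is false.
  So <>(r -> ~s) is false at w4.
Satisfying worlds: {w3, w6, w7, w8}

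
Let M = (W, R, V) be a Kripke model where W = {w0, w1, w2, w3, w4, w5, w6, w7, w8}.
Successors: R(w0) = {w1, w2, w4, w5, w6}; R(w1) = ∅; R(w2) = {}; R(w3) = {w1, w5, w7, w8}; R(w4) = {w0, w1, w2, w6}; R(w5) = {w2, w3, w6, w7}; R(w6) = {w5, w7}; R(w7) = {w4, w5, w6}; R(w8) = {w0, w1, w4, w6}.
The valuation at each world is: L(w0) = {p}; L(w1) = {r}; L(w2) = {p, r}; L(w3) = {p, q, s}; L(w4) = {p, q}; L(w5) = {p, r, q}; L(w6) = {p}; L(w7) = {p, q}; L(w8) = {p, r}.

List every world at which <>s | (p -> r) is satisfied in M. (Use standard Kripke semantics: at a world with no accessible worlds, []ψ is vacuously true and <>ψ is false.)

Let φ = <>s | (p -> r). Evaluate φ at each world:
  w0 (successors {w1, w2, w4, w5, w6}): φ is false.
  w1 (successors ∅): φ is true.
  w2 (successors ∅): φ is true.
  w3 (successors {w1, w5, w7, w8}): φ is false.
  w4 (successors {w0, w1, w2, w6}): φ is false.
  w5 (successors {w2, w3, w6, w7}): φ is true.
  w6 (successors {w5, w7}): φ is false.
  w7 (successors {w4, w5, w6}): φ is false.
  w8 (successors {w0, w1, w4, w6}): φ is true.
For instance, at w7:
  At w7: <>s is false, p -> r is false, so <>s | (p -> r) is false.
    At w7: <>s requires s at some successor in {w4, w5, w6}.
      At w4: s is false.
      At w5: s is false.
      At w6: s is false.
    So <>s is false at w7.
Satisfying worlds: {w1, w2, w5, w8}

w1, w2, w5, w8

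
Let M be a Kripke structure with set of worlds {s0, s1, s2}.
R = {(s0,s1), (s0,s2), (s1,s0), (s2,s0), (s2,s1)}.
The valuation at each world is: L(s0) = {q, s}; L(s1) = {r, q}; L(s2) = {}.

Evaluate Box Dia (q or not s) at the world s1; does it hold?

Yes

At s1: Box Dia (q or not s) requires Dia (q or not s) at every successor {s0}.
    At s0: Dia (q or not s) requires q or not s at some successor in {s1, s2}.
      q or not s holds at s1, so Dia (q or not s) is true at s0.
So Box Dia (q or not s) is true at s1.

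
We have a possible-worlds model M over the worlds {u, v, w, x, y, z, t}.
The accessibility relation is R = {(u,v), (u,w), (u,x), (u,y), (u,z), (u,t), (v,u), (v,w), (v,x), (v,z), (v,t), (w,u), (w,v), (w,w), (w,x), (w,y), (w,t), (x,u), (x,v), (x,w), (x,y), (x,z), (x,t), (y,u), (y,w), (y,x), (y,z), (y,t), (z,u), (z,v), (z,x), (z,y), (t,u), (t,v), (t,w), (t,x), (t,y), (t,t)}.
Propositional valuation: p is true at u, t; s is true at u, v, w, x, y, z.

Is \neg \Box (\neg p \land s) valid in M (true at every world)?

Let φ = \neg \Box (\neg p \land s). Evaluate φ at each world:
  u (successors {v, w, x, y, z, t}): φ is true.
  v (successors {u, w, x, z, t}): φ is true.
  w (successors {u, v, w, x, y, t}): φ is true.
  x (successors {u, v, w, y, z, t}): φ is true.
  y (successors {u, w, x, z, t}): φ is true.
  z (successors {u, v, x, y}): φ is true.
  t (successors {u, v, w, x, y, t}): φ is true.
For instance, at u:
  At u: \Box (\neg p \land s) is false, so \neg \Box (\neg p \land s) is true.
    At u: \Box (\neg p \land s) requires \neg p \land s at every successor {v, w, x, y, z, t}.
      \neg p \land s fails at t, so \Box (\neg p \land s) is false at u.

Yes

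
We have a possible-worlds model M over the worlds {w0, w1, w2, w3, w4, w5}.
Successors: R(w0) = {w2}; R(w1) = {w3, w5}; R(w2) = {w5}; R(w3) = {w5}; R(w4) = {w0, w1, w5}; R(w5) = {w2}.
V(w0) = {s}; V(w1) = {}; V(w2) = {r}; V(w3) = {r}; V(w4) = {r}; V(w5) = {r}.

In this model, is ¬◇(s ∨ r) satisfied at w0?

At w0: ◇(s ∨ r) is true, so ¬◇(s ∨ r) is false.
  At w0: ◇(s ∨ r) requires s ∨ r at some successor in {w2}.
    s ∨ r holds at w2, so ◇(s ∨ r) is true at w0.

No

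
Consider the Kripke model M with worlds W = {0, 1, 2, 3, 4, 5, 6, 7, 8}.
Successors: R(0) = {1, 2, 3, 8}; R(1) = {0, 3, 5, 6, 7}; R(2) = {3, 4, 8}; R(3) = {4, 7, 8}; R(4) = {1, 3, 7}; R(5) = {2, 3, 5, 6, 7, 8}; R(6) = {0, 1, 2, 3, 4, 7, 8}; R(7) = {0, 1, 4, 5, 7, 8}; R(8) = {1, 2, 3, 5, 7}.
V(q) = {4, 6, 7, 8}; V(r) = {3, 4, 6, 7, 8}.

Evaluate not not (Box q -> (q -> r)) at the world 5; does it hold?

Recall that Box ψ holds at a world iff ψ holds at every accessible world, and Dia ψ holds iff ψ holds at some accessible world.
At 5: not (Box q -> (q -> r)) is false, so not not (Box q -> (q -> r)) is true.
  At 5: Box q -> (q -> r) is true, so not (Box q -> (q -> r)) is false.
    At 5: Box q is false, q -> r is true, so Box q -> (q -> r) is true.
      At 5: Box q requires q at every successor {2, 3, 5, 6, 7, 8}.
        q fails at 2, so Box q is false at 5.

Yes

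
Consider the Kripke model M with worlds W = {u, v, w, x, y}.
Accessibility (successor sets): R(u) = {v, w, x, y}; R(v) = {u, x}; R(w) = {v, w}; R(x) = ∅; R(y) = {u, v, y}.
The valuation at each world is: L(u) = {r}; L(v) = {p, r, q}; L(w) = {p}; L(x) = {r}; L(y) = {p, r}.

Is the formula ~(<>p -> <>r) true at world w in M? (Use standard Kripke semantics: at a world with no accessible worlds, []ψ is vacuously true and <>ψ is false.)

No

At w: <>p -> <>r is true, so ~(<>p -> <>r) is false.
  At w: <>p is true, <>r is true, so <>p -> <>r is true.
    At w: <>p requires p at some successor in {v, w}.
      p holds at v, so <>p is true at w.
    At w: <>r requires r at some successor in {v, w}.
      r holds at v, so <>r is true at w.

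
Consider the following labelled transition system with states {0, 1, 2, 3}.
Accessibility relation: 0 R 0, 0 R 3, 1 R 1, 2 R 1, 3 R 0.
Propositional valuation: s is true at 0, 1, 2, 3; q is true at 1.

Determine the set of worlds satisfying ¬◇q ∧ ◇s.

0, 3

Let φ = ¬◇q ∧ ◇s. Evaluate φ at each world:
  0 (successors {0, 3}): φ is true.
  1 (successors {1}): φ is false.
  2 (successors {1}): φ is false.
  3 (successors {0}): φ is true.
For instance, at 3:
  At 3: ¬◇q is true, ◇s is true, so ¬◇q ∧ ◇s is true.
    At 3: ◇q is false, so ¬◇q is true.
      At 3: ◇q requires q at some successor in {0}.
        At 0: q is false.
      So ◇q is false at 3.
    At 3: ◇s requires s at some successor in {0}.
      s holds at 0, so ◇s is true at 3.
Satisfying worlds: {0, 3}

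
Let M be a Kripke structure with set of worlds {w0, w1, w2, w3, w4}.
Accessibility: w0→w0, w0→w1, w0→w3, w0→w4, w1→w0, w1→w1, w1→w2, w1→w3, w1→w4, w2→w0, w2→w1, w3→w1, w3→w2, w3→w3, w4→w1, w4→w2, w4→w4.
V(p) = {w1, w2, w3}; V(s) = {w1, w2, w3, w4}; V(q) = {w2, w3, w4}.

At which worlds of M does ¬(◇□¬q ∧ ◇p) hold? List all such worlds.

w0, w2

Let φ = ¬(◇□¬q ∧ ◇p). Evaluate φ at each world:
  w0 (successors {w0, w1, w3, w4}): φ is true.
  w1 (successors {w0, w1, w2, w3, w4}): φ is false.
  w2 (successors {w0, w1}): φ is true.
  w3 (successors {w1, w2, w3}): φ is false.
  w4 (successors {w1, w2, w4}): φ is false.
For instance, at w4:
  At w4: ◇□¬q ∧ ◇p is true, so ¬(◇□¬q ∧ ◇p) is false.
    At w4: ◇□¬q is true, ◇p is true, so ◇□¬q ∧ ◇p is true.
      At w4: ◇□¬q requires □¬q at some successor in {w1, w2, w4}.
        □¬q holds at w2, so ◇□¬q is true at w4.
      At w4: ◇p requires p at some successor in {w1, w2, w4}.
        p holds at w1, so ◇p is true at w4.
Satisfying worlds: {w0, w2}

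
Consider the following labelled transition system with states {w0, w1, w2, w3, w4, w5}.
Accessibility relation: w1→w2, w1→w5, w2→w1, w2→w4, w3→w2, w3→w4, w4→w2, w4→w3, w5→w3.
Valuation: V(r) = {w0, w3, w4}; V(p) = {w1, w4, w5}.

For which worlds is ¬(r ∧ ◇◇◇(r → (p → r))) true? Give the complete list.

w0, w1, w2, w5

Let φ = ¬(r ∧ ◇◇◇(r → (p → r))). Evaluate φ at each world:
  w0 (successors ∅): φ is true.
  w1 (successors {w2, w5}): φ is true.
  w2 (successors {w1, w4}): φ is true.
  w3 (successors {w2, w4}): φ is false.
  w4 (successors {w2, w3}): φ is false.
  w5 (successors {w3}): φ is true.
For instance, at w3:
  At w3: r ∧ ◇◇◇(r → (p → r)) is true, so ¬(r ∧ ◇◇◇(r → (p → r))) is false.
    At w3: r is true, ◇◇◇(r → (p → r)) is true, so r ∧ ◇◇◇(r → (p → r)) is true.
      At w3: ◇◇◇(r → (p → r)) requires ◇◇(r → (p → r)) at some successor in {w2, w4}.
        ◇◇(r → (p → r)) holds at w2, so ◇◇◇(r → (p → r)) is true at w3.
Satisfying worlds: {w0, w1, w2, w5}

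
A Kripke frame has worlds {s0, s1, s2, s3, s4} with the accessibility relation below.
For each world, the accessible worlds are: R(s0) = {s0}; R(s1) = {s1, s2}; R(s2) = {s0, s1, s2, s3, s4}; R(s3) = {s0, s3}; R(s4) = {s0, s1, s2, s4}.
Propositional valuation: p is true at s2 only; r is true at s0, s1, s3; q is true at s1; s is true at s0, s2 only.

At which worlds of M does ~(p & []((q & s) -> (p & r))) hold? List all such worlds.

Let φ = ~(p & []((q & s) -> (p & r))). Evaluate φ at each world:
  s0 (successors {s0}): φ is true.
  s1 (successors {s1, s2}): φ is true.
  s2 (successors {s0, s1, s2, s3, s4}): φ is false.
  s3 (successors {s0, s3}): φ is true.
  s4 (successors {s0, s1, s2, s4}): φ is true.
For instance, at s3:
  At s3: p & []((q & s) -> (p & r)) is false, so ~(p & []((q & s) -> (p & r))) is true.
    At s3: p is false, []((q & s) -> (p & r)) is true, so p & []((q & s) -> (p & r)) is false.
      At s3: []((q & s) -> (p & r)) requires (q & s) -> (p & r) at every successor {s0, s3}.
        At s0: (q & s) -> (p & r) is true.
        At s3: (q & s) -> (p & r) is true.
      So []((q & s) -> (p & r)) is true at s3.
Satisfying worlds: {s0, s1, s3, s4}

s0, s1, s3, s4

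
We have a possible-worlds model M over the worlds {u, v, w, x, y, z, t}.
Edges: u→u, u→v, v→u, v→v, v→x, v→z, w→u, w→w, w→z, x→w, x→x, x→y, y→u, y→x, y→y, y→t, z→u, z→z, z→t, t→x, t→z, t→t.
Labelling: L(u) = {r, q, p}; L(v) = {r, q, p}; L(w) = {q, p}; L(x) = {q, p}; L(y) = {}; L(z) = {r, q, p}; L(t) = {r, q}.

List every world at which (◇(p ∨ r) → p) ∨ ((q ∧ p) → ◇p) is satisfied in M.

Let φ = (◇(p ∨ r) → p) ∨ ((q ∧ p) → ◇p). Evaluate φ at each world:
  u (successors {u, v}): φ is true.
  v (successors {u, v, x, z}): φ is true.
  w (successors {u, w, z}): φ is true.
  x (successors {w, x, y}): φ is true.
  y (successors {u, x, y, t}): φ is true.
  z (successors {u, z, t}): φ is true.
  t (successors {x, z, t}): φ is true.
For instance, at u:
  At u: ◇(p ∨ r) → p is true, (q ∧ p) → ◇p is true, so (◇(p ∨ r) → p) ∨ ((q ∧ p) → ◇p) is true.
    At u: ◇(p ∨ r) is true, p is true, so ◇(p ∨ r) → p is true.
      At u: ◇(p ∨ r) requires p ∨ r at some successor in {u, v}.
        p ∨ r holds at u, so ◇(p ∨ r) is true at u.
    At u: q ∧ p is true, ◇p is true, so (q ∧ p) → ◇p is true.
      At u: ◇p requires p at some successor in {u, v}.
        p holds at u, so ◇p is true at u.
Satisfying worlds: {u, v, w, x, y, z, t}

u, v, w, x, y, z, t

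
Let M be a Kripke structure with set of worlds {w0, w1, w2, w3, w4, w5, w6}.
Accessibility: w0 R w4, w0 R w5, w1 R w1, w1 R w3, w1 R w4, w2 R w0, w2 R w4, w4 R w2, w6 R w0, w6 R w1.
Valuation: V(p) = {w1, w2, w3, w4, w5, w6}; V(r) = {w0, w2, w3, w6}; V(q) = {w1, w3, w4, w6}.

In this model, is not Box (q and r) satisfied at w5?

No

At w5: Box (q and r) is true, so not Box (q and r) is false.
  At w5: no accessible worlds, so Box (q and r) holds vacuously.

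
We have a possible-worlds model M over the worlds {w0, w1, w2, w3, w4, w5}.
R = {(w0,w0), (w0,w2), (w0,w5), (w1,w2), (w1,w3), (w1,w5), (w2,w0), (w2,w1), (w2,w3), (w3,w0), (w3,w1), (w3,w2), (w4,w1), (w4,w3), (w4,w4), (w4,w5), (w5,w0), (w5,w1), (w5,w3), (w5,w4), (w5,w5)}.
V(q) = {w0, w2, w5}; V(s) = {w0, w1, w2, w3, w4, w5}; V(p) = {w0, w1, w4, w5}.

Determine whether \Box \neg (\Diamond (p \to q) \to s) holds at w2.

At w2: \Box \neg (\Diamond (p \to q) \to s) requires \neg (\Diamond (p \to q) \to s) at every successor {w0, w1, w3}.
  \neg (\Diamond (p \to q) \to s) fails at w0, so \Box \neg (\Diamond (p \to q) \to s) is false at w2.
    At w0: \Diamond (p \to q) \to s is true, so \neg (\Diamond (p \to q) \to s) is false.
      At w0: \Diamond (p \to q) is true, s is true, so \Diamond (p \to q) \to s is true.

No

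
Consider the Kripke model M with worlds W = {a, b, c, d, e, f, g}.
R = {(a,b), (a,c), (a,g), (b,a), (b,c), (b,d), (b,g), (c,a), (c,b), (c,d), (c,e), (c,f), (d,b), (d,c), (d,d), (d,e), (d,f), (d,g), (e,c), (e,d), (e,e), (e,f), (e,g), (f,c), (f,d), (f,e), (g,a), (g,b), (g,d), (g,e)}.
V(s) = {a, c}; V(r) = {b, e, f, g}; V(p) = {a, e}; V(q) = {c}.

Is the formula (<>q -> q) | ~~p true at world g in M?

Yes

At g: <>q -> q is true, ~~p is false, so (<>q -> q) | ~~p is true.
  At g: <>q is false, q is false, so <>q -> q is true.
    At g: <>q requires q at some successor in {a, b, d, e}.
      At a: q is false.
      At b: q is false.
      At d: q is false.
      At e: q is false.
    So <>q is false at g.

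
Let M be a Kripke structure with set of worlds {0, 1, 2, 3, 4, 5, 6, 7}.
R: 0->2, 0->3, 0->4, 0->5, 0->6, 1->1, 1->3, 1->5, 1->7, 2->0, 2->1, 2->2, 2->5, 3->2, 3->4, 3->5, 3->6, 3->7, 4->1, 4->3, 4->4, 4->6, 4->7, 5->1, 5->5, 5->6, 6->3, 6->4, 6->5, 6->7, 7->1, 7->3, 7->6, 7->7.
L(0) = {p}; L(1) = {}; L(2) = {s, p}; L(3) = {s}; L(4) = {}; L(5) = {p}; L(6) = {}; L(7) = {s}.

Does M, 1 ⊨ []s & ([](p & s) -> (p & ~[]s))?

No

Recall that []ψ holds at a world iff ψ holds at every accessible world, and <>ψ holds iff ψ holds at some accessible world.
At 1: []s is false, [](p & s) -> (p & ~[]s) is true, so []s & ([](p & s) -> (p & ~[]s)) is false.
  At 1: []s requires s at every successor {1, 3, 5, 7}.
    s fails at 1, so []s is false at 1.
  At 1: [](p & s) is false, p & ~[]s is false, so [](p & s) -> (p & ~[]s) is true.
    At 1: [](p & s) requires p & s at every successor {1, 3, 5, 7}.
      p & s fails at 1, so [](p & s) is false at 1.
    At 1: p is false, ~[]s is true, so p & ~[]s is false.
      At 1: []s is false, so ~[]s is true.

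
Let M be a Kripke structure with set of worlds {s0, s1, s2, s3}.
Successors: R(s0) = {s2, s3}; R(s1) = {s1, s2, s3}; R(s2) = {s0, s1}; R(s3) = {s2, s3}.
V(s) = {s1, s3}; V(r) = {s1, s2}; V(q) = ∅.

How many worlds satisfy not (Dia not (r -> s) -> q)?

Let φ = not (Dia not (r -> s) -> q). Evaluate φ at each world:
  s0 (successors {s2, s3}): φ is true.
  s1 (successors {s1, s2, s3}): φ is true.
  s2 (successors {s0, s1}): φ is false.
  s3 (successors {s2, s3}): φ is true.
For instance, at s3:
  At s3: Dia not (r -> s) -> q is false, so not (Dia not (r -> s) -> q) is true.
    At s3: Dia not (r -> s) is true, q is false, so Dia not (r -> s) -> q is false.
      At s3: Dia not (r -> s) requires not (r -> s) at some successor in {s2, s3}.
        not (r -> s) holds at s2, so Dia not (r -> s) is true at s3.
Satisfying worlds: {s0, s1, s3}

3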